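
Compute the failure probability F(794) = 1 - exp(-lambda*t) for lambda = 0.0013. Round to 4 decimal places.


lambda = 0.0013, t = 794
lambda * t = 1.0322
exp(-1.0322) = 0.3562
F(t) = 1 - 0.3562
F(t) = 0.6438

0.6438


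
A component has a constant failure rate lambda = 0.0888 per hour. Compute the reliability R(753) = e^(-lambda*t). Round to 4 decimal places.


lambda = 0.0888
t = 753
lambda * t = 66.8664
R(t) = e^(-66.8664)
R(t) = 0.0

0.0


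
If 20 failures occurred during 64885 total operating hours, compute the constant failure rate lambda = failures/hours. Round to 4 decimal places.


failures = 20
total_hours = 64885
lambda = 20 / 64885
lambda = 0.0003

0.0003


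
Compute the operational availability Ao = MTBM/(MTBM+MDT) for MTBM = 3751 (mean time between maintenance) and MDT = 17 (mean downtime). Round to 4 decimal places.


MTBM = 3751
MDT = 17
MTBM + MDT = 3768
Ao = 3751 / 3768
Ao = 0.9955

0.9955


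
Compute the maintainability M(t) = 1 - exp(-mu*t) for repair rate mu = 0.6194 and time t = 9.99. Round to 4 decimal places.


mu = 0.6194, t = 9.99
mu * t = 0.6194 * 9.99 = 6.1878
exp(-6.1878) = 0.0021
M(t) = 1 - 0.0021
M(t) = 0.9979

0.9979


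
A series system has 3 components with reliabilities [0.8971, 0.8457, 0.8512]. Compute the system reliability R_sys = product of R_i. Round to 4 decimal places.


Components: [0.8971, 0.8457, 0.8512]
After component 1 (R=0.8971): product = 0.8971
After component 2 (R=0.8457): product = 0.7587
After component 3 (R=0.8512): product = 0.6458
R_sys = 0.6458

0.6458


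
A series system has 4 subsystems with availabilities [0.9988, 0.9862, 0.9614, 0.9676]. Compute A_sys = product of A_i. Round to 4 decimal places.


Subsystems: [0.9988, 0.9862, 0.9614, 0.9676]
After subsystem 1 (A=0.9988): product = 0.9988
After subsystem 2 (A=0.9862): product = 0.985
After subsystem 3 (A=0.9614): product = 0.947
After subsystem 4 (A=0.9676): product = 0.9163
A_sys = 0.9163

0.9163


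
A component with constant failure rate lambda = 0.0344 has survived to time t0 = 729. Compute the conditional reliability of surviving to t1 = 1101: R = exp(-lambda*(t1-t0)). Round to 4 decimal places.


lambda = 0.0344
t0 = 729, t1 = 1101
t1 - t0 = 372
lambda * (t1-t0) = 0.0344 * 372 = 12.7968
R = exp(-12.7968)
R = 0.0

0.0


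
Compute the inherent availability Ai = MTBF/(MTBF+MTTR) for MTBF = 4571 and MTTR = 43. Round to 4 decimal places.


MTBF = 4571
MTTR = 43
MTBF + MTTR = 4614
Ai = 4571 / 4614
Ai = 0.9907

0.9907


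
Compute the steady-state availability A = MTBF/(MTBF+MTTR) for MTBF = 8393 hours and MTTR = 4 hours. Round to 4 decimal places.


MTBF = 8393
MTTR = 4
MTBF + MTTR = 8397
A = 8393 / 8397
A = 0.9995

0.9995


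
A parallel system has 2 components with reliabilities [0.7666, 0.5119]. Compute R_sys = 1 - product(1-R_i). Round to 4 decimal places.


Components: [0.7666, 0.5119]
(1 - 0.7666) = 0.2334, running product = 0.2334
(1 - 0.5119) = 0.4881, running product = 0.1139
Product of (1-R_i) = 0.1139
R_sys = 1 - 0.1139 = 0.8861

0.8861


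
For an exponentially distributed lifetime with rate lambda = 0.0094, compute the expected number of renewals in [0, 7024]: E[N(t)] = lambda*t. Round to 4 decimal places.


lambda = 0.0094
t = 7024
E[N(t)] = lambda * t
E[N(t)] = 0.0094 * 7024
E[N(t)] = 66.0256

66.0256


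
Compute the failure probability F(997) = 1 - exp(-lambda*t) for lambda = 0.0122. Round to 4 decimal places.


lambda = 0.0122, t = 997
lambda * t = 12.1634
exp(-12.1634) = 0.0
F(t) = 1 - 0.0
F(t) = 1.0

1.0


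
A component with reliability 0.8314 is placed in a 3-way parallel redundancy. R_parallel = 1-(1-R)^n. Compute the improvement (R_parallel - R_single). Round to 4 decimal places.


R_single = 0.8314, n = 3
1 - R_single = 0.1686
(1 - R_single)^n = 0.1686^3 = 0.0048
R_parallel = 1 - 0.0048 = 0.9952
Improvement = 0.9952 - 0.8314
Improvement = 0.1638

0.1638


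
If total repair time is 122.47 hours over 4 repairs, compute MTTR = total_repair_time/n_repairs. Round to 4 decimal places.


total_repair_time = 122.47
n_repairs = 4
MTTR = 122.47 / 4
MTTR = 30.6175

30.6175


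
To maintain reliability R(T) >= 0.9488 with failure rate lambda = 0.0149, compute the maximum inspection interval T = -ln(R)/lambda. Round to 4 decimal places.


R_target = 0.9488
lambda = 0.0149
-ln(0.9488) = 0.0526
T = 0.0526 / 0.0149
T = 3.5273

3.5273


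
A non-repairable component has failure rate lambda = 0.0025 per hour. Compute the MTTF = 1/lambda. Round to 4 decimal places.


lambda = 0.0025
MTTF = 1 / 0.0025
MTTF = 400.0

400.0


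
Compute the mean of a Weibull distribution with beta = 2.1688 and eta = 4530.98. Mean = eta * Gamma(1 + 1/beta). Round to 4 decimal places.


beta = 2.1688, eta = 4530.98
1/beta = 0.4611
1 + 1/beta = 1.4611
Gamma(1.4611) = 0.8856
Mean = 4530.98 * 0.8856
Mean = 4012.6509

4012.6509


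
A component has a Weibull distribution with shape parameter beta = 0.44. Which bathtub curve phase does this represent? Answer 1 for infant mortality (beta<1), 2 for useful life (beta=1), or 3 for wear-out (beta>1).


beta = 0.44
Compare beta to 1:
beta < 1 => infant mortality (phase 1)
beta = 1 => useful life (phase 2)
beta > 1 => wear-out (phase 3)
Since beta = 0.44, this is infant mortality (decreasing failure rate)
Phase = 1

1


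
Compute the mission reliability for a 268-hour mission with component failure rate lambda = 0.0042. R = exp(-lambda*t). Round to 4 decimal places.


lambda = 0.0042
mission_time = 268
lambda * t = 0.0042 * 268 = 1.1256
R = exp(-1.1256)
R = 0.3245

0.3245


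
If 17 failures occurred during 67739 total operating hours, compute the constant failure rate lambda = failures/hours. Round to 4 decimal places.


failures = 17
total_hours = 67739
lambda = 17 / 67739
lambda = 0.0003

0.0003


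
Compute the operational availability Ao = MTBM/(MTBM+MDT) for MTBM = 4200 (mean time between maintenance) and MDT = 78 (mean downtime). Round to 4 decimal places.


MTBM = 4200
MDT = 78
MTBM + MDT = 4278
Ao = 4200 / 4278
Ao = 0.9818

0.9818


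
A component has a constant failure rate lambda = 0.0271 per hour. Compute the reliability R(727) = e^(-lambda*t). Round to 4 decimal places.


lambda = 0.0271
t = 727
lambda * t = 19.7017
R(t) = e^(-19.7017)
R(t) = 0.0

0.0


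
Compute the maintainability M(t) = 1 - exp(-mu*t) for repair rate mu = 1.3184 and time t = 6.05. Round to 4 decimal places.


mu = 1.3184, t = 6.05
mu * t = 1.3184 * 6.05 = 7.9763
exp(-7.9763) = 0.0003
M(t) = 1 - 0.0003
M(t) = 0.9997

0.9997


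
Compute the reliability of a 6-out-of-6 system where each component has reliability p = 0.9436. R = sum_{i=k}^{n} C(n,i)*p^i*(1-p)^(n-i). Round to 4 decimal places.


k = 6, n = 6, p = 0.9436
i=6: C(6,6)=1 * 0.9436^6 * 0.0564^0 = 0.7059
R = sum of terms = 0.7059

0.7059


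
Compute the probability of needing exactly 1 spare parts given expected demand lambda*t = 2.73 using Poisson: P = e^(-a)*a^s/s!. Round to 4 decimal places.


a = 2.73, s = 1
e^(-a) = e^(-2.73) = 0.0652
a^s = 2.73^1 = 2.73
s! = 1
P = 0.0652 * 2.73 / 1
P = 0.178

0.178


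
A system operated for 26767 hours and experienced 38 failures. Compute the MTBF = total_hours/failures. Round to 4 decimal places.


total_hours = 26767
failures = 38
MTBF = 26767 / 38
MTBF = 704.3947

704.3947


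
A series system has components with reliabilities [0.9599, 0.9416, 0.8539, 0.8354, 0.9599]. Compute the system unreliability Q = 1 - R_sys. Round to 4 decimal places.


Components: [0.9599, 0.9416, 0.8539, 0.8354, 0.9599]
After component 1: product = 0.9599
After component 2: product = 0.9038
After component 3: product = 0.7718
After component 4: product = 0.6448
After component 5: product = 0.6189
R_sys = 0.6189
Q = 1 - 0.6189 = 0.3811

0.3811


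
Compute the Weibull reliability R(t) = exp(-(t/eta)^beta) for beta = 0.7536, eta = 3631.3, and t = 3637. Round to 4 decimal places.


beta = 0.7536, eta = 3631.3, t = 3637
t/eta = 3637 / 3631.3 = 1.0016
(t/eta)^beta = 1.0016^0.7536 = 1.0012
R(t) = exp(-1.0012)
R(t) = 0.3674

0.3674


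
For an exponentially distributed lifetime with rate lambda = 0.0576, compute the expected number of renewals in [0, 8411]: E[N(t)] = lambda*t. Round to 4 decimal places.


lambda = 0.0576
t = 8411
E[N(t)] = lambda * t
E[N(t)] = 0.0576 * 8411
E[N(t)] = 484.4736

484.4736


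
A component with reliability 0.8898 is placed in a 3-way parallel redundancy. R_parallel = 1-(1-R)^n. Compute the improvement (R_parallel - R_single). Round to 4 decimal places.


R_single = 0.8898, n = 3
1 - R_single = 0.1102
(1 - R_single)^n = 0.1102^3 = 0.0013
R_parallel = 1 - 0.0013 = 0.9987
Improvement = 0.9987 - 0.8898
Improvement = 0.1089

0.1089


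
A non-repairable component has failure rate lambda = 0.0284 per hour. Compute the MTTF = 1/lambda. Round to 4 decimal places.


lambda = 0.0284
MTTF = 1 / 0.0284
MTTF = 35.2113

35.2113


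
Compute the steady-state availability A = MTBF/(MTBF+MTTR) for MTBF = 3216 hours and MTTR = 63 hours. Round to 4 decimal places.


MTBF = 3216
MTTR = 63
MTBF + MTTR = 3279
A = 3216 / 3279
A = 0.9808

0.9808


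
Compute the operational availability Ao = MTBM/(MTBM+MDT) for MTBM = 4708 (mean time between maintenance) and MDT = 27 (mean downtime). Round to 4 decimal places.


MTBM = 4708
MDT = 27
MTBM + MDT = 4735
Ao = 4708 / 4735
Ao = 0.9943

0.9943


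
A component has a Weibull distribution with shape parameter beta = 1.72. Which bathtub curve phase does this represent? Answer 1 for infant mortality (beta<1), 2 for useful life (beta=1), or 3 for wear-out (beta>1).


beta = 1.72
Compare beta to 1:
beta < 1 => infant mortality (phase 1)
beta = 1 => useful life (phase 2)
beta > 1 => wear-out (phase 3)
Since beta = 1.72, this is wear-out (increasing failure rate)
Phase = 3

3


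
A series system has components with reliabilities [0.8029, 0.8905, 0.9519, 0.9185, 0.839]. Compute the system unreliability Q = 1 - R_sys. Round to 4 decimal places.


Components: [0.8029, 0.8905, 0.9519, 0.9185, 0.839]
After component 1: product = 0.8029
After component 2: product = 0.715
After component 3: product = 0.6806
After component 4: product = 0.6251
After component 5: product = 0.5245
R_sys = 0.5245
Q = 1 - 0.5245 = 0.4755

0.4755


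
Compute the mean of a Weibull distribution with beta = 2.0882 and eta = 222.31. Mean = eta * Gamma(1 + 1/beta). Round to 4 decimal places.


beta = 2.0882, eta = 222.31
1/beta = 0.4789
1 + 1/beta = 1.4789
Gamma(1.4789) = 0.8857
Mean = 222.31 * 0.8857
Mean = 196.9066

196.9066


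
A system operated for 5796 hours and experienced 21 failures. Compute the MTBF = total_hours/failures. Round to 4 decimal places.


total_hours = 5796
failures = 21
MTBF = 5796 / 21
MTBF = 276.0

276.0


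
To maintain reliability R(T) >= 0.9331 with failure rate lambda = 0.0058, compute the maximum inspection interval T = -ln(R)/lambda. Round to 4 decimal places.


R_target = 0.9331
lambda = 0.0058
-ln(0.9331) = 0.0692
T = 0.0692 / 0.0058
T = 11.9384

11.9384


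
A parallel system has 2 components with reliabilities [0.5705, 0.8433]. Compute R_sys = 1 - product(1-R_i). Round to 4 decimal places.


Components: [0.5705, 0.8433]
(1 - 0.5705) = 0.4295, running product = 0.4295
(1 - 0.8433) = 0.1567, running product = 0.0673
Product of (1-R_i) = 0.0673
R_sys = 1 - 0.0673 = 0.9327

0.9327


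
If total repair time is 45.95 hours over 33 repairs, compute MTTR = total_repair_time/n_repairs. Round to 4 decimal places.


total_repair_time = 45.95
n_repairs = 33
MTTR = 45.95 / 33
MTTR = 1.3924

1.3924


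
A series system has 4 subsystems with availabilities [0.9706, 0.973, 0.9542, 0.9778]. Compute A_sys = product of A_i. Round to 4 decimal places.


Subsystems: [0.9706, 0.973, 0.9542, 0.9778]
After subsystem 1 (A=0.9706): product = 0.9706
After subsystem 2 (A=0.973): product = 0.9444
After subsystem 3 (A=0.9542): product = 0.9011
After subsystem 4 (A=0.9778): product = 0.8811
A_sys = 0.8811

0.8811


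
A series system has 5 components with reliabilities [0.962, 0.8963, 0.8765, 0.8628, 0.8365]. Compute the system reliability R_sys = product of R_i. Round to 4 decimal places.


Components: [0.962, 0.8963, 0.8765, 0.8628, 0.8365]
After component 1 (R=0.962): product = 0.962
After component 2 (R=0.8963): product = 0.8622
After component 3 (R=0.8765): product = 0.7558
After component 4 (R=0.8628): product = 0.6521
After component 5 (R=0.8365): product = 0.5455
R_sys = 0.5455

0.5455


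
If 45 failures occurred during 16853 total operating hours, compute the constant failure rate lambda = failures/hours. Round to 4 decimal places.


failures = 45
total_hours = 16853
lambda = 45 / 16853
lambda = 0.0027

0.0027


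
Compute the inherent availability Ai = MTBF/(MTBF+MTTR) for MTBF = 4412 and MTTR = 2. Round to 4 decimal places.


MTBF = 4412
MTTR = 2
MTBF + MTTR = 4414
Ai = 4412 / 4414
Ai = 0.9995

0.9995


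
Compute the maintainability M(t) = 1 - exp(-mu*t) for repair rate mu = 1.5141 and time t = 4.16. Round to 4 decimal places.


mu = 1.5141, t = 4.16
mu * t = 1.5141 * 4.16 = 6.2987
exp(-6.2987) = 0.0018
M(t) = 1 - 0.0018
M(t) = 0.9982

0.9982


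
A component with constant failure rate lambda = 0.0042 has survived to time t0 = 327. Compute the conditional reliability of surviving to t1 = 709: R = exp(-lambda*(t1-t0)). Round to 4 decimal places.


lambda = 0.0042
t0 = 327, t1 = 709
t1 - t0 = 382
lambda * (t1-t0) = 0.0042 * 382 = 1.6044
R = exp(-1.6044)
R = 0.201

0.201


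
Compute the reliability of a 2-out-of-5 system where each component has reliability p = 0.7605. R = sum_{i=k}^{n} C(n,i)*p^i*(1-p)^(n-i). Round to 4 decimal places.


k = 2, n = 5, p = 0.7605
i=2: C(5,2)=10 * 0.7605^2 * 0.2395^3 = 0.0795
i=3: C(5,3)=10 * 0.7605^3 * 0.2395^2 = 0.2523
i=4: C(5,4)=5 * 0.7605^4 * 0.2395^1 = 0.4006
i=5: C(5,5)=1 * 0.7605^5 * 0.2395^0 = 0.2544
R = sum of terms = 0.9867

0.9867


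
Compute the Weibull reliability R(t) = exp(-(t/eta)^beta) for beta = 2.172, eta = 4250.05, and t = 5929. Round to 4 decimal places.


beta = 2.172, eta = 4250.05, t = 5929
t/eta = 5929 / 4250.05 = 1.395
(t/eta)^beta = 1.395^2.172 = 2.0608
R(t) = exp(-2.0608)
R(t) = 0.1273

0.1273


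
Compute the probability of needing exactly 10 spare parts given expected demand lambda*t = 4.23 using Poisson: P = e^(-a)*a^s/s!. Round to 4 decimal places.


a = 4.23, s = 10
e^(-a) = e^(-4.23) = 0.0146
a^s = 4.23^10 = 1834018.3379
s! = 3628800
P = 0.0146 * 1834018.3379 / 3628800
P = 0.0074

0.0074


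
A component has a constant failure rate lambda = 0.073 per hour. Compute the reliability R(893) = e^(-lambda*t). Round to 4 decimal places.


lambda = 0.073
t = 893
lambda * t = 65.189
R(t) = e^(-65.189)
R(t) = 0.0

0.0


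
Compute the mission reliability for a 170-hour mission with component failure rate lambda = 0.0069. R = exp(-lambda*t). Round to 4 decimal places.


lambda = 0.0069
mission_time = 170
lambda * t = 0.0069 * 170 = 1.173
R = exp(-1.173)
R = 0.3094

0.3094


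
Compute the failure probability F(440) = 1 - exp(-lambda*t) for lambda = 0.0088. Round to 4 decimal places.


lambda = 0.0088, t = 440
lambda * t = 3.872
exp(-3.872) = 0.0208
F(t) = 1 - 0.0208
F(t) = 0.9792

0.9792


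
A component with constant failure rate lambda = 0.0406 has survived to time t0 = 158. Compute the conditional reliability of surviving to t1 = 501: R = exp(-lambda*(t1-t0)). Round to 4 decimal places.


lambda = 0.0406
t0 = 158, t1 = 501
t1 - t0 = 343
lambda * (t1-t0) = 0.0406 * 343 = 13.9258
R = exp(-13.9258)
R = 0.0

0.0


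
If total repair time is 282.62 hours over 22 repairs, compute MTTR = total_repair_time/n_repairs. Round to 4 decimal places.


total_repair_time = 282.62
n_repairs = 22
MTTR = 282.62 / 22
MTTR = 12.8464

12.8464


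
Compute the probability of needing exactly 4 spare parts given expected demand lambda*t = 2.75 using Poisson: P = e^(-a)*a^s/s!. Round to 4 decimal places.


a = 2.75, s = 4
e^(-a) = e^(-2.75) = 0.0639
a^s = 2.75^4 = 57.1914
s! = 24
P = 0.0639 * 57.1914 / 24
P = 0.1523

0.1523


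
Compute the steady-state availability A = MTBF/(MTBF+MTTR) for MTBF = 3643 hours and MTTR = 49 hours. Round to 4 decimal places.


MTBF = 3643
MTTR = 49
MTBF + MTTR = 3692
A = 3643 / 3692
A = 0.9867

0.9867


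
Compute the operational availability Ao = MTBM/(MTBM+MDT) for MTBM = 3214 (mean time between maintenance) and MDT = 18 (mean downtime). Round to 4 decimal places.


MTBM = 3214
MDT = 18
MTBM + MDT = 3232
Ao = 3214 / 3232
Ao = 0.9944

0.9944


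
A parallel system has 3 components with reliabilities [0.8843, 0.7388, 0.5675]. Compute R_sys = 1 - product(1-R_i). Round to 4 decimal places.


Components: [0.8843, 0.7388, 0.5675]
(1 - 0.8843) = 0.1157, running product = 0.1157
(1 - 0.7388) = 0.2612, running product = 0.0302
(1 - 0.5675) = 0.4325, running product = 0.0131
Product of (1-R_i) = 0.0131
R_sys = 1 - 0.0131 = 0.9869

0.9869


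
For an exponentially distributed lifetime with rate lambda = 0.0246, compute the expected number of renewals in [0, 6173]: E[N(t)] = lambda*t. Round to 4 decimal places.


lambda = 0.0246
t = 6173
E[N(t)] = lambda * t
E[N(t)] = 0.0246 * 6173
E[N(t)] = 151.8558

151.8558


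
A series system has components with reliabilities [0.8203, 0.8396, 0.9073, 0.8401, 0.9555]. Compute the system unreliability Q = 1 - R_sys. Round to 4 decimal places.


Components: [0.8203, 0.8396, 0.9073, 0.8401, 0.9555]
After component 1: product = 0.8203
After component 2: product = 0.6887
After component 3: product = 0.6249
After component 4: product = 0.525
After component 5: product = 0.5016
R_sys = 0.5016
Q = 1 - 0.5016 = 0.4984

0.4984


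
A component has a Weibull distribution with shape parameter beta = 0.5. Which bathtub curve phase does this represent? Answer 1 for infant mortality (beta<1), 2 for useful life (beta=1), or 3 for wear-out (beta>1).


beta = 0.5
Compare beta to 1:
beta < 1 => infant mortality (phase 1)
beta = 1 => useful life (phase 2)
beta > 1 => wear-out (phase 3)
Since beta = 0.5, this is infant mortality (decreasing failure rate)
Phase = 1

1


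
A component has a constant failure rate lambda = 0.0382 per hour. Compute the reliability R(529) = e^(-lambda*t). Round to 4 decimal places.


lambda = 0.0382
t = 529
lambda * t = 20.2078
R(t) = e^(-20.2078)
R(t) = 0.0

0.0


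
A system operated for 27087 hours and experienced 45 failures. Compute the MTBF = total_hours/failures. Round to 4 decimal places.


total_hours = 27087
failures = 45
MTBF = 27087 / 45
MTBF = 601.9333

601.9333


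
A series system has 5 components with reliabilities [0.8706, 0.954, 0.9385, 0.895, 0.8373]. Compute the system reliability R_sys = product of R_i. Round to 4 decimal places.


Components: [0.8706, 0.954, 0.9385, 0.895, 0.8373]
After component 1 (R=0.8706): product = 0.8706
After component 2 (R=0.954): product = 0.8306
After component 3 (R=0.9385): product = 0.7795
After component 4 (R=0.895): product = 0.6976
After component 5 (R=0.8373): product = 0.5841
R_sys = 0.5841

0.5841


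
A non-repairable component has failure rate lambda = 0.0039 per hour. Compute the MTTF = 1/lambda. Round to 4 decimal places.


lambda = 0.0039
MTTF = 1 / 0.0039
MTTF = 256.4103

256.4103


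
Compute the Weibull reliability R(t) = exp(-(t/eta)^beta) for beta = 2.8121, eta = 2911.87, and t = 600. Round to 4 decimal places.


beta = 2.8121, eta = 2911.87, t = 600
t/eta = 600 / 2911.87 = 0.2061
(t/eta)^beta = 0.2061^2.8121 = 0.0118
R(t) = exp(-0.0118)
R(t) = 0.9883

0.9883


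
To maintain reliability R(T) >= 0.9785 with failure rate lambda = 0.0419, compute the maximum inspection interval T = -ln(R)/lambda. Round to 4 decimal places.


R_target = 0.9785
lambda = 0.0419
-ln(0.9785) = 0.0217
T = 0.0217 / 0.0419
T = 0.5187

0.5187


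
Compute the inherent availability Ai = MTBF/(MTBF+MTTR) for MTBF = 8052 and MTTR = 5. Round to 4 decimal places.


MTBF = 8052
MTTR = 5
MTBF + MTTR = 8057
Ai = 8052 / 8057
Ai = 0.9994

0.9994


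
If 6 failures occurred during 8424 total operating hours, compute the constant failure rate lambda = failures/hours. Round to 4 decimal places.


failures = 6
total_hours = 8424
lambda = 6 / 8424
lambda = 0.0007

0.0007


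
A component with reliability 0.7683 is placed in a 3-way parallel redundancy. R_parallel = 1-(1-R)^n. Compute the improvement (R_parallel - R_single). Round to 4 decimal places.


R_single = 0.7683, n = 3
1 - R_single = 0.2317
(1 - R_single)^n = 0.2317^3 = 0.0124
R_parallel = 1 - 0.0124 = 0.9876
Improvement = 0.9876 - 0.7683
Improvement = 0.2193

0.2193


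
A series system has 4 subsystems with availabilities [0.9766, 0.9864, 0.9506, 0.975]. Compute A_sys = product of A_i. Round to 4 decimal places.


Subsystems: [0.9766, 0.9864, 0.9506, 0.975]
After subsystem 1 (A=0.9766): product = 0.9766
After subsystem 2 (A=0.9864): product = 0.9633
After subsystem 3 (A=0.9506): product = 0.9157
After subsystem 4 (A=0.975): product = 0.8928
A_sys = 0.8928

0.8928


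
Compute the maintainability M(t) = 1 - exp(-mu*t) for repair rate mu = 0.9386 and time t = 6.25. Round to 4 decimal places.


mu = 0.9386, t = 6.25
mu * t = 0.9386 * 6.25 = 5.8662
exp(-5.8662) = 0.0028
M(t) = 1 - 0.0028
M(t) = 0.9972

0.9972


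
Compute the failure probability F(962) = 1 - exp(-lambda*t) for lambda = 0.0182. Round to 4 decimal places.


lambda = 0.0182, t = 962
lambda * t = 17.5084
exp(-17.5084) = 0.0
F(t) = 1 - 0.0
F(t) = 1.0

1.0


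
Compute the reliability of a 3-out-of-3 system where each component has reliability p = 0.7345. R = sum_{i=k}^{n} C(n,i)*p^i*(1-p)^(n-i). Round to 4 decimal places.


k = 3, n = 3, p = 0.7345
i=3: C(3,3)=1 * 0.7345^3 * 0.2655^0 = 0.3963
R = sum of terms = 0.3963

0.3963


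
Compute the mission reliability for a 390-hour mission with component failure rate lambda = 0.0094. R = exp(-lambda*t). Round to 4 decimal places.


lambda = 0.0094
mission_time = 390
lambda * t = 0.0094 * 390 = 3.666
R = exp(-3.666)
R = 0.0256

0.0256


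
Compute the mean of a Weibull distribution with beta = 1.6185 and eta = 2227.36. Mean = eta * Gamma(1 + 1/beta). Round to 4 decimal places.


beta = 1.6185, eta = 2227.36
1/beta = 0.6179
1 + 1/beta = 1.6179
Gamma(1.6179) = 0.8957
Mean = 2227.36 * 0.8957
Mean = 1994.9364

1994.9364


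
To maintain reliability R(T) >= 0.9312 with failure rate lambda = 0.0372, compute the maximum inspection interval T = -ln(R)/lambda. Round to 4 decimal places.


R_target = 0.9312
lambda = 0.0372
-ln(0.9312) = 0.0713
T = 0.0713 / 0.0372
T = 1.9162

1.9162


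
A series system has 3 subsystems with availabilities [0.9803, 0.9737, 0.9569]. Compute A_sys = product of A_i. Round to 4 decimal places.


Subsystems: [0.9803, 0.9737, 0.9569]
After subsystem 1 (A=0.9803): product = 0.9803
After subsystem 2 (A=0.9737): product = 0.9545
After subsystem 3 (A=0.9569): product = 0.9134
A_sys = 0.9134

0.9134


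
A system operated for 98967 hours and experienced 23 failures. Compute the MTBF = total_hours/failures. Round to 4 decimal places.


total_hours = 98967
failures = 23
MTBF = 98967 / 23
MTBF = 4302.913

4302.913


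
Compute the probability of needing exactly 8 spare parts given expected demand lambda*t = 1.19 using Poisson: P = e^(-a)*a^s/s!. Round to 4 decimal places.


a = 1.19, s = 8
e^(-a) = e^(-1.19) = 0.3042
a^s = 1.19^8 = 4.0214
s! = 40320
P = 0.3042 * 4.0214 / 40320
P = 0.0

0.0


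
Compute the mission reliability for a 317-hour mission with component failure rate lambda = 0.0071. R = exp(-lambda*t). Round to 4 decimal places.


lambda = 0.0071
mission_time = 317
lambda * t = 0.0071 * 317 = 2.2507
R = exp(-2.2507)
R = 0.1053

0.1053


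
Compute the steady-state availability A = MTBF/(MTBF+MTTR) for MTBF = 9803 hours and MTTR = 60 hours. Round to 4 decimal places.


MTBF = 9803
MTTR = 60
MTBF + MTTR = 9863
A = 9803 / 9863
A = 0.9939

0.9939


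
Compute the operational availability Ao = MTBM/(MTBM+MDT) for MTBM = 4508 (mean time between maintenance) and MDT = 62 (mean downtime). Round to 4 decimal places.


MTBM = 4508
MDT = 62
MTBM + MDT = 4570
Ao = 4508 / 4570
Ao = 0.9864

0.9864


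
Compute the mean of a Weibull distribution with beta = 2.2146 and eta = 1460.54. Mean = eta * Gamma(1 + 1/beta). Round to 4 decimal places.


beta = 2.2146, eta = 1460.54
1/beta = 0.4515
1 + 1/beta = 1.4515
Gamma(1.4515) = 0.8856
Mean = 1460.54 * 0.8856
Mean = 1293.5227

1293.5227


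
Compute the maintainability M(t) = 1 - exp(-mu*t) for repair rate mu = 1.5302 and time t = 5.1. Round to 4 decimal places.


mu = 1.5302, t = 5.1
mu * t = 1.5302 * 5.1 = 7.804
exp(-7.804) = 0.0004
M(t) = 1 - 0.0004
M(t) = 0.9996

0.9996


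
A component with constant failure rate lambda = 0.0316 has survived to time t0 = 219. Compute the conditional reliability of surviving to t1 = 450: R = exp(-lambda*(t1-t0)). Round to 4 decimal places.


lambda = 0.0316
t0 = 219, t1 = 450
t1 - t0 = 231
lambda * (t1-t0) = 0.0316 * 231 = 7.2996
R = exp(-7.2996)
R = 0.0007

0.0007


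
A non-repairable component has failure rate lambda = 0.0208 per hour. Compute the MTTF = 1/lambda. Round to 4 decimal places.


lambda = 0.0208
MTTF = 1 / 0.0208
MTTF = 48.0769

48.0769


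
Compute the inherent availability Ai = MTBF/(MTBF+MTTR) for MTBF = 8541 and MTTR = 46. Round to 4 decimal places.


MTBF = 8541
MTTR = 46
MTBF + MTTR = 8587
Ai = 8541 / 8587
Ai = 0.9946

0.9946


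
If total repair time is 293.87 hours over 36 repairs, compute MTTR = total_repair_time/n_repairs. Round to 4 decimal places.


total_repair_time = 293.87
n_repairs = 36
MTTR = 293.87 / 36
MTTR = 8.1631

8.1631


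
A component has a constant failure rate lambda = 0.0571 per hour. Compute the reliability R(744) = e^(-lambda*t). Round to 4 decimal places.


lambda = 0.0571
t = 744
lambda * t = 42.4824
R(t) = e^(-42.4824)
R(t) = 0.0

0.0


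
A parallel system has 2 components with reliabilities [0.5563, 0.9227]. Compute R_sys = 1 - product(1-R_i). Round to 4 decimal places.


Components: [0.5563, 0.9227]
(1 - 0.5563) = 0.4437, running product = 0.4437
(1 - 0.9227) = 0.0773, running product = 0.0343
Product of (1-R_i) = 0.0343
R_sys = 1 - 0.0343 = 0.9657

0.9657


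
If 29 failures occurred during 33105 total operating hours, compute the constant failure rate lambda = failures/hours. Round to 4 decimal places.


failures = 29
total_hours = 33105
lambda = 29 / 33105
lambda = 0.0009

0.0009


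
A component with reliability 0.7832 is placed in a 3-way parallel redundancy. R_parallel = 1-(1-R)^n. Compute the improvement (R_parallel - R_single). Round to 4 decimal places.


R_single = 0.7832, n = 3
1 - R_single = 0.2168
(1 - R_single)^n = 0.2168^3 = 0.0102
R_parallel = 1 - 0.0102 = 0.9898
Improvement = 0.9898 - 0.7832
Improvement = 0.2066

0.2066


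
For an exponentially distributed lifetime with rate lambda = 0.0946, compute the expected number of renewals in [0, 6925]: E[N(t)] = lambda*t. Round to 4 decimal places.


lambda = 0.0946
t = 6925
E[N(t)] = lambda * t
E[N(t)] = 0.0946 * 6925
E[N(t)] = 655.105

655.105


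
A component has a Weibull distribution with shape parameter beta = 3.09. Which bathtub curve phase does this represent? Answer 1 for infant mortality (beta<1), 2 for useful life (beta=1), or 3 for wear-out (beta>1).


beta = 3.09
Compare beta to 1:
beta < 1 => infant mortality (phase 1)
beta = 1 => useful life (phase 2)
beta > 1 => wear-out (phase 3)
Since beta = 3.09, this is wear-out (increasing failure rate)
Phase = 3

3


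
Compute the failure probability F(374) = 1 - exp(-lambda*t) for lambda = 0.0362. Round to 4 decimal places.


lambda = 0.0362, t = 374
lambda * t = 13.5388
exp(-13.5388) = 0.0
F(t) = 1 - 0.0
F(t) = 1.0

1.0


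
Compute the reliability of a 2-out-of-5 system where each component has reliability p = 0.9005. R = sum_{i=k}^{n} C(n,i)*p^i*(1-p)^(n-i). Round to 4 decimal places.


k = 2, n = 5, p = 0.9005
i=2: C(5,2)=10 * 0.9005^2 * 0.0995^3 = 0.008
i=3: C(5,3)=10 * 0.9005^3 * 0.0995^2 = 0.0723
i=4: C(5,4)=5 * 0.9005^4 * 0.0995^1 = 0.3271
i=5: C(5,5)=1 * 0.9005^5 * 0.0995^0 = 0.5921
R = sum of terms = 0.9995

0.9995


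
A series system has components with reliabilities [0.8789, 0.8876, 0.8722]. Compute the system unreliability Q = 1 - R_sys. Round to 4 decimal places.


Components: [0.8789, 0.8876, 0.8722]
After component 1: product = 0.8789
After component 2: product = 0.7801
After component 3: product = 0.6804
R_sys = 0.6804
Q = 1 - 0.6804 = 0.3196

0.3196


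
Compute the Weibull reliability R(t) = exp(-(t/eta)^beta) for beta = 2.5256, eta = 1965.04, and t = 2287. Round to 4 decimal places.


beta = 2.5256, eta = 1965.04, t = 2287
t/eta = 2287 / 1965.04 = 1.1638
(t/eta)^beta = 1.1638^2.5256 = 1.467
R(t) = exp(-1.467)
R(t) = 0.2306

0.2306


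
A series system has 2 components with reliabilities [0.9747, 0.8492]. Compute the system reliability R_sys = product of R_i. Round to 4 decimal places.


Components: [0.9747, 0.8492]
After component 1 (R=0.9747): product = 0.9747
After component 2 (R=0.8492): product = 0.8277
R_sys = 0.8277

0.8277


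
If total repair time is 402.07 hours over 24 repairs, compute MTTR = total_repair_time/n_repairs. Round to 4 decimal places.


total_repair_time = 402.07
n_repairs = 24
MTTR = 402.07 / 24
MTTR = 16.7529

16.7529


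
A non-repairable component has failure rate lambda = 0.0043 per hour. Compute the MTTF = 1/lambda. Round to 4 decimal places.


lambda = 0.0043
MTTF = 1 / 0.0043
MTTF = 232.5581

232.5581


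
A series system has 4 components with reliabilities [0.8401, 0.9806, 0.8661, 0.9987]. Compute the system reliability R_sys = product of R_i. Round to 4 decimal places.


Components: [0.8401, 0.9806, 0.8661, 0.9987]
After component 1 (R=0.8401): product = 0.8401
After component 2 (R=0.9806): product = 0.8238
After component 3 (R=0.8661): product = 0.7135
After component 4 (R=0.9987): product = 0.7126
R_sys = 0.7126

0.7126


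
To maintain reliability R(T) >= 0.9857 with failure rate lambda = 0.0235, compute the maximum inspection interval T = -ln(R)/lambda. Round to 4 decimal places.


R_target = 0.9857
lambda = 0.0235
-ln(0.9857) = 0.0144
T = 0.0144 / 0.0235
T = 0.6129

0.6129


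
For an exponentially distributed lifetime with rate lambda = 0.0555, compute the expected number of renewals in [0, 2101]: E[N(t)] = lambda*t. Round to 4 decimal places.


lambda = 0.0555
t = 2101
E[N(t)] = lambda * t
E[N(t)] = 0.0555 * 2101
E[N(t)] = 116.6055

116.6055


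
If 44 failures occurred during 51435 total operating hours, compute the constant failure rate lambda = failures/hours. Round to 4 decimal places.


failures = 44
total_hours = 51435
lambda = 44 / 51435
lambda = 0.0009

0.0009


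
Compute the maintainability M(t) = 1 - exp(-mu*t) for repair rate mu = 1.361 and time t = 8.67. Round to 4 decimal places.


mu = 1.361, t = 8.67
mu * t = 1.361 * 8.67 = 11.7999
exp(-11.7999) = 0.0
M(t) = 1 - 0.0
M(t) = 1.0

1.0


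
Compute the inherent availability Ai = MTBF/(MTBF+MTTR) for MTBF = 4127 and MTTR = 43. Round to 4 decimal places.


MTBF = 4127
MTTR = 43
MTBF + MTTR = 4170
Ai = 4127 / 4170
Ai = 0.9897

0.9897


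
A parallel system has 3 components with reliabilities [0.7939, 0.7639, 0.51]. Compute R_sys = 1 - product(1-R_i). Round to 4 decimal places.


Components: [0.7939, 0.7639, 0.51]
(1 - 0.7939) = 0.2061, running product = 0.2061
(1 - 0.7639) = 0.2361, running product = 0.0487
(1 - 0.51) = 0.49, running product = 0.0238
Product of (1-R_i) = 0.0238
R_sys = 1 - 0.0238 = 0.9762

0.9762


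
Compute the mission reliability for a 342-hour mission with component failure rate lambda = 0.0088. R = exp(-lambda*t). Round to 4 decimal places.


lambda = 0.0088
mission_time = 342
lambda * t = 0.0088 * 342 = 3.0096
R = exp(-3.0096)
R = 0.0493

0.0493


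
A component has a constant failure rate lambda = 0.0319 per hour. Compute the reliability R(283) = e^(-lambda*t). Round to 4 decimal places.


lambda = 0.0319
t = 283
lambda * t = 9.0277
R(t) = e^(-9.0277)
R(t) = 0.0001

0.0001


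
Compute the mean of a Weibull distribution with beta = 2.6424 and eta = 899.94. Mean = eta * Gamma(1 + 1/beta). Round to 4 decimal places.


beta = 2.6424, eta = 899.94
1/beta = 0.3784
1 + 1/beta = 1.3784
Gamma(1.3784) = 0.8887
Mean = 899.94 * 0.8887
Mean = 799.7333

799.7333


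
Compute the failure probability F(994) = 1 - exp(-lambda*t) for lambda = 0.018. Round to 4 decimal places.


lambda = 0.018, t = 994
lambda * t = 17.892
exp(-17.892) = 0.0
F(t) = 1 - 0.0
F(t) = 1.0

1.0


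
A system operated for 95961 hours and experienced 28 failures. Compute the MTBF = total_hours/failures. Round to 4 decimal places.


total_hours = 95961
failures = 28
MTBF = 95961 / 28
MTBF = 3427.1786

3427.1786


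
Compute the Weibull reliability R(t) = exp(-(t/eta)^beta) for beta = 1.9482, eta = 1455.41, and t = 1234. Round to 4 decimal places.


beta = 1.9482, eta = 1455.41, t = 1234
t/eta = 1234 / 1455.41 = 0.8479
(t/eta)^beta = 0.8479^1.9482 = 0.7251
R(t) = exp(-0.7251)
R(t) = 0.4843

0.4843


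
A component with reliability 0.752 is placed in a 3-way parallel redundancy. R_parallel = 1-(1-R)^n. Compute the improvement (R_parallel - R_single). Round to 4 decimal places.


R_single = 0.752, n = 3
1 - R_single = 0.248
(1 - R_single)^n = 0.248^3 = 0.0153
R_parallel = 1 - 0.0153 = 0.9847
Improvement = 0.9847 - 0.752
Improvement = 0.2327

0.2327


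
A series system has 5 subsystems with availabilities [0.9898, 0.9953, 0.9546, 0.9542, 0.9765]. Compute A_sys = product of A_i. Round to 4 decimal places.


Subsystems: [0.9898, 0.9953, 0.9546, 0.9542, 0.9765]
After subsystem 1 (A=0.9898): product = 0.9898
After subsystem 2 (A=0.9953): product = 0.9851
After subsystem 3 (A=0.9546): product = 0.9404
After subsystem 4 (A=0.9542): product = 0.8974
After subsystem 5 (A=0.9765): product = 0.8763
A_sys = 0.8763

0.8763


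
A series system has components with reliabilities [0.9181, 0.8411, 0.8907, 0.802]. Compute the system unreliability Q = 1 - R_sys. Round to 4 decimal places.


Components: [0.9181, 0.8411, 0.8907, 0.802]
After component 1: product = 0.9181
After component 2: product = 0.7722
After component 3: product = 0.6878
After component 4: product = 0.5516
R_sys = 0.5516
Q = 1 - 0.5516 = 0.4484

0.4484


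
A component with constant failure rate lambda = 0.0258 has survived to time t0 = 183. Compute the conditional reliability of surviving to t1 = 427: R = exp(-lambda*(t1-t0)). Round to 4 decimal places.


lambda = 0.0258
t0 = 183, t1 = 427
t1 - t0 = 244
lambda * (t1-t0) = 0.0258 * 244 = 6.2952
R = exp(-6.2952)
R = 0.0018

0.0018


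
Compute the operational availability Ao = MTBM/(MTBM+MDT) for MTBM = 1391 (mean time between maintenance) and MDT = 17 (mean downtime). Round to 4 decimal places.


MTBM = 1391
MDT = 17
MTBM + MDT = 1408
Ao = 1391 / 1408
Ao = 0.9879

0.9879


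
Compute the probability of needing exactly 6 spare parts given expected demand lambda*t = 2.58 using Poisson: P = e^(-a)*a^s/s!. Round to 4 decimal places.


a = 2.58, s = 6
e^(-a) = e^(-2.58) = 0.0758
a^s = 2.58^6 = 294.9295
s! = 720
P = 0.0758 * 294.9295 / 720
P = 0.031

0.031


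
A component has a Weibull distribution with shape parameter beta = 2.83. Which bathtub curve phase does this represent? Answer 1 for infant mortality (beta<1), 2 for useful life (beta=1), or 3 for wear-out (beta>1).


beta = 2.83
Compare beta to 1:
beta < 1 => infant mortality (phase 1)
beta = 1 => useful life (phase 2)
beta > 1 => wear-out (phase 3)
Since beta = 2.83, this is wear-out (increasing failure rate)
Phase = 3

3


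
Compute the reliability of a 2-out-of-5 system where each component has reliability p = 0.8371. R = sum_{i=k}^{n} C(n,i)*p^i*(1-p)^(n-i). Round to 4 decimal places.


k = 2, n = 5, p = 0.8371
i=2: C(5,2)=10 * 0.8371^2 * 0.1629^3 = 0.0303
i=3: C(5,3)=10 * 0.8371^3 * 0.1629^2 = 0.1557
i=4: C(5,4)=5 * 0.8371^4 * 0.1629^1 = 0.3999
i=5: C(5,5)=1 * 0.8371^5 * 0.1629^0 = 0.411
R = sum of terms = 0.9969

0.9969


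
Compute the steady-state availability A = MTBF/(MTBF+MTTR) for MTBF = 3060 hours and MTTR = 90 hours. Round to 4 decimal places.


MTBF = 3060
MTTR = 90
MTBF + MTTR = 3150
A = 3060 / 3150
A = 0.9714

0.9714


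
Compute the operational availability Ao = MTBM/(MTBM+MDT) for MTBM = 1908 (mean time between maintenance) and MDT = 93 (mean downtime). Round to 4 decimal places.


MTBM = 1908
MDT = 93
MTBM + MDT = 2001
Ao = 1908 / 2001
Ao = 0.9535

0.9535


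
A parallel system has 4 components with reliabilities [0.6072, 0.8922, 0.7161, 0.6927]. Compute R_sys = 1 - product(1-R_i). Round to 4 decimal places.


Components: [0.6072, 0.8922, 0.7161, 0.6927]
(1 - 0.6072) = 0.3928, running product = 0.3928
(1 - 0.8922) = 0.1078, running product = 0.0423
(1 - 0.7161) = 0.2839, running product = 0.012
(1 - 0.6927) = 0.3073, running product = 0.0037
Product of (1-R_i) = 0.0037
R_sys = 1 - 0.0037 = 0.9963

0.9963


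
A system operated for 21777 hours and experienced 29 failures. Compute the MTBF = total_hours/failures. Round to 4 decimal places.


total_hours = 21777
failures = 29
MTBF = 21777 / 29
MTBF = 750.931

750.931


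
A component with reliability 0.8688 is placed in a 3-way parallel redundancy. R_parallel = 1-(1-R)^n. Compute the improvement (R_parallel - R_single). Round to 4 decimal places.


R_single = 0.8688, n = 3
1 - R_single = 0.1312
(1 - R_single)^n = 0.1312^3 = 0.0023
R_parallel = 1 - 0.0023 = 0.9977
Improvement = 0.9977 - 0.8688
Improvement = 0.1289

0.1289


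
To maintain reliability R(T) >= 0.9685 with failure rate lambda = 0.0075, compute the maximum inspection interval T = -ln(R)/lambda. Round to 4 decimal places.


R_target = 0.9685
lambda = 0.0075
-ln(0.9685) = 0.032
T = 0.032 / 0.0075
T = 4.2676

4.2676


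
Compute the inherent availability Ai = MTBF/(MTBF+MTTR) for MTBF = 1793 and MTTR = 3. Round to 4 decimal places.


MTBF = 1793
MTTR = 3
MTBF + MTTR = 1796
Ai = 1793 / 1796
Ai = 0.9983

0.9983


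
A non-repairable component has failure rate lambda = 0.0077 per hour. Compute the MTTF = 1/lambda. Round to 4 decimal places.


lambda = 0.0077
MTTF = 1 / 0.0077
MTTF = 129.8701

129.8701


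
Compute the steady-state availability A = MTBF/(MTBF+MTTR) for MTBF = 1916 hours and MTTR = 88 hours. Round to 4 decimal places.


MTBF = 1916
MTTR = 88
MTBF + MTTR = 2004
A = 1916 / 2004
A = 0.9561

0.9561


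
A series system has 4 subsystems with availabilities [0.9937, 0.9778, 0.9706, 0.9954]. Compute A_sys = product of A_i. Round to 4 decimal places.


Subsystems: [0.9937, 0.9778, 0.9706, 0.9954]
After subsystem 1 (A=0.9937): product = 0.9937
After subsystem 2 (A=0.9778): product = 0.9716
After subsystem 3 (A=0.9706): product = 0.9431
After subsystem 4 (A=0.9954): product = 0.9387
A_sys = 0.9387

0.9387


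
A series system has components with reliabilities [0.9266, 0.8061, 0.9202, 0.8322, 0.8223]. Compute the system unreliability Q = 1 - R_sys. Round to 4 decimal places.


Components: [0.9266, 0.8061, 0.9202, 0.8322, 0.8223]
After component 1: product = 0.9266
After component 2: product = 0.7469
After component 3: product = 0.6873
After component 4: product = 0.572
After component 5: product = 0.4704
R_sys = 0.4704
Q = 1 - 0.4704 = 0.5296

0.5296


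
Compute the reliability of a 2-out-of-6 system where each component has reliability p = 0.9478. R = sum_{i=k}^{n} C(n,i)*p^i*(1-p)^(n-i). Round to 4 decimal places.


k = 2, n = 6, p = 0.9478
i=2: C(6,2)=15 * 0.9478^2 * 0.0522^4 = 0.0001
i=3: C(6,3)=20 * 0.9478^3 * 0.0522^3 = 0.0024
i=4: C(6,4)=15 * 0.9478^4 * 0.0522^2 = 0.033
i=5: C(6,5)=6 * 0.9478^5 * 0.0522^1 = 0.2396
i=6: C(6,6)=1 * 0.9478^6 * 0.0522^0 = 0.7249
R = sum of terms = 1.0

1.0
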